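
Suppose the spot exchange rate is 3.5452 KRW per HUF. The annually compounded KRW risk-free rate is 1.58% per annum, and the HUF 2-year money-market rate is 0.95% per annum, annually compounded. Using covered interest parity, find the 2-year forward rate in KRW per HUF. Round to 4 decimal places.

3.5896

T = 2 years.
KRW accumulates by (1 + 0.0158)^2 = 1.0318496.
HUF accumulates by (1 + 0.0095)^2 = 1.0190903.
Forward (KRW per HUF) = 3.5452 × 1.0318496 / 1.0190903 = 3.589587.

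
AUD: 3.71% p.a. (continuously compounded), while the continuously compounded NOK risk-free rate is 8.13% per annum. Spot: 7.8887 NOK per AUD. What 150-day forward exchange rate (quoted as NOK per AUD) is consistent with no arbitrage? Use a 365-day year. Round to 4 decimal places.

8.0333

T = 150/365 years.
NOK accumulates by e^(0.0813×150/365) = 1.0339754.
AUD growth factor: e^(0.0371×150/365) = 1.0153634.
CIP: F = S · (grow NOK)/(grow AUD) = 7.8887 × 1.0339754/1.0153634 = 8.033303 NOK per AUD.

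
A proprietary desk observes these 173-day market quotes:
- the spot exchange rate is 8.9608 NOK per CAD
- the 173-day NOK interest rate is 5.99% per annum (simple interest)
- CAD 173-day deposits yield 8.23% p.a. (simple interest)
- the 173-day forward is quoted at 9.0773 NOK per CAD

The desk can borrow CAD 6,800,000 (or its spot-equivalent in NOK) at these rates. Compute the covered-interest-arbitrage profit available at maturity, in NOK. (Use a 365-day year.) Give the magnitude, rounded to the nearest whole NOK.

NOK 1,470,032

T = 173/365 years.
Route A — deposit CAD, sell forward: 6,800,000 × 1.0390079452 × 9.0773 = NOK 64,133,430.38.
Route B — convert at spot, deposit NOK: 6,800,000 × 8.9608 × 1.0283909589 = NOK 62,663,398.79.
The quoted forward overvalues CAD, so borrow NOK, buy CAD at spot, deposit the CAD at 8.23%, and sell the proceeds forward at 9.0773.
The gap between the two covered legs is NOK 1,470,032.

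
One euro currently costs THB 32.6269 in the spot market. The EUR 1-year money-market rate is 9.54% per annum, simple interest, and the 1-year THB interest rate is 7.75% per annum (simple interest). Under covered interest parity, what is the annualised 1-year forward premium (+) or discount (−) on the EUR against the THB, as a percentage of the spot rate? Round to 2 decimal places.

T = 1 year.
No-arbitrage forward: 32.6269 × 1.077500 / 1.095400 = 32.0937418 THB/EUR.
(F − S)/S ÷ T = (32.0937418 − 32.6269)/32.6269/1 = -0.016341 → -1.63%.

-1.63%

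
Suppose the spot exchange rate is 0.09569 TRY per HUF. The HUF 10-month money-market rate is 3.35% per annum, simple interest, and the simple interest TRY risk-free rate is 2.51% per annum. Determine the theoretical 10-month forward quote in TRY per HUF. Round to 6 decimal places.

T = 10/12 years.
Growth of 1 TRY over T: 1 + 0.0251×10/12 = 1.0209167.
HUF accumulates by 1 + 0.0335×10/12 = 1.0279167.
CIP: F = S · (grow TRY)/(grow HUF) = 0.09569 × 1.0209167/1.0279167 = 0.09503836 TRY per HUF.

0.095038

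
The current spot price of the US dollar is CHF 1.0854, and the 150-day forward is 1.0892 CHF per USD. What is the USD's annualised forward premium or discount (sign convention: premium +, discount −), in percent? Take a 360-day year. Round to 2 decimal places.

+0.84%

T = 150/360 years.
(F − S)/S = (1.0892 − 1.0854)/1.0854 = 0.0035010.
Per annum: 0.0035010 / (150/360) = 0.008402 = 0.84%.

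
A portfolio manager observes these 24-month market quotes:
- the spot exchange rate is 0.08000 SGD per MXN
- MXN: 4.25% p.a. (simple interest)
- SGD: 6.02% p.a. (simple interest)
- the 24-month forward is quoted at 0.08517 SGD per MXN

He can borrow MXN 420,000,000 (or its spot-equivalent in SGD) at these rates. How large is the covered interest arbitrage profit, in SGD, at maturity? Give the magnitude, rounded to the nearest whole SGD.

SGD 1,166,529

T = 2 years.
Route A — deposit MXN, sell forward: 420,000,000 × 1.085000 × 0.08517 = SGD 38,811,969.00.
Route B — convert at spot, deposit SGD: 420,000,000 × 0.08000 × 1.120400 = SGD 37,645,440.00.
The quoted forward overvalues MXN, so borrow SGD, buy MXN at spot, deposit the MXN at 4.25%, and sell the proceeds forward at 0.08517.
The gap between the two covered legs is SGD 1,166,529.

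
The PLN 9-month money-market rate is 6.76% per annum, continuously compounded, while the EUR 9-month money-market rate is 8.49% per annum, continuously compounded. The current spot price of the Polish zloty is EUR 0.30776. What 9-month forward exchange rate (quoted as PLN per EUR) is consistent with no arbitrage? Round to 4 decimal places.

3.2074

T = 9/12 years.
Growth of 1 EUR over T: e^(0.0849×9/12) = 1.065746.
PLN accumulates by e^(0.0676×9/12) = 1.0520072.
So F = 0.30776 × 1.065746 / 1.0520072 = 0.3117792 (EUR/PLN).
Quoted the other way: 1/0.3117792 = 3.2074 PLN per EUR.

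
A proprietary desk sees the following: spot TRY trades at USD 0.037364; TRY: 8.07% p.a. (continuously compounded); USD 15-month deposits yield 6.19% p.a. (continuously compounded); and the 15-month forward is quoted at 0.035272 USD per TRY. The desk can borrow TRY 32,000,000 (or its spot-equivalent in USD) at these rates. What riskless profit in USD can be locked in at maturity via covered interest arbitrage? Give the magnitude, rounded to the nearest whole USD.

USD 43,332

T = 15/12 years.
Route A — deposit TRY, sell forward: 32,000,000 × 1.106138366 × 0.035272 = USD 1,248,502.80.
Route B — convert at spot, deposit USD: 32,000,000 × 0.037364 × 1.080447168 = USD 1,291,834.50.
The quoted forward undervalues TRY, so borrow TRY, convert to USD at spot, deposit the USD at 6.19%, and buy TRY forward at 0.035272 to cover the loan.
Profit = 1,291,834.50 − 1,248,502.80 = USD 43,332.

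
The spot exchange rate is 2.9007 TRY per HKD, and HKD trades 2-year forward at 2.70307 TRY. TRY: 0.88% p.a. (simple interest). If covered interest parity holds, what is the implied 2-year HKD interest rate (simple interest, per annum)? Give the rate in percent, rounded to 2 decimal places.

4.60%

T = 2 years.
By CIP, F/S equals the TRY-to-HKD growth ratio: 2.70307/2.9007 = 0.9318682.
TRY growth factor: 1 + 0.0088×2 = 1.017600.
Hence g_HKD = 1.0919999.
r = (1.0919999 − 1)/2 = 0.046000 → 4.60%.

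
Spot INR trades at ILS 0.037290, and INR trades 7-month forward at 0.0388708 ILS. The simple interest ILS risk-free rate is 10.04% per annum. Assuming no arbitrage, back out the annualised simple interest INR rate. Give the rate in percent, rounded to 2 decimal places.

2.66%

T = 7/12 years.
CIP gives F = S · g_ILS/g_INR, so g_ILS/g_INR = 0.0388708/0.03729 = 1.0423921.
ILS growth factor: 1 + 0.1004×7/12 = 1.0585667.
So the INR growth factor = 1.0155168.
r = (1.0155168 − 1)/(7/12) = 0.026600 → 2.66%.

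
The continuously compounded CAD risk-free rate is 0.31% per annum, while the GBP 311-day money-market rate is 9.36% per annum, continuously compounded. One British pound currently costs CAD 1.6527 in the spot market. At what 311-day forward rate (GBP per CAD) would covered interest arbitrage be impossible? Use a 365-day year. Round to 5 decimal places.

T = 311/365 years.
CAD growth factor: e^(0.0031×311/365) = 1.0026449.
GBP growth factor: e^(0.0936×311/365) = 1.0830188.
Forward (CAD per GBP) = 1.6527 × 1.0026449 / 1.0830188 = 1.530048.
Quoted the other way: 1/1.530048 = 0.65357 GBP per CAD.

0.65357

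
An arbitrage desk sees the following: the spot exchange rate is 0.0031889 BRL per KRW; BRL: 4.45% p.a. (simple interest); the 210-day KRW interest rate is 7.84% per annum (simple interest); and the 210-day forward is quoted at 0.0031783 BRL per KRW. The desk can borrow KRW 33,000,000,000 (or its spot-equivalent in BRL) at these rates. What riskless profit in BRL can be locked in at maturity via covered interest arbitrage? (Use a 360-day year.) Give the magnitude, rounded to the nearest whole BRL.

T = 210/360 years.
Keep in KRW, deliver into the forward: 33,000,000,000·1.04573333333·0.0031783 = BRL 109,680,590.36.
Swap to BRL now, deposit: 33,000,000,000·0.0031889·1.02595833333 = BRL 107,965,391.46.
The quoted forward overvalues KRW, so borrow BRL, buy KRW at spot, deposit the KRW at 7.84%, and sell the proceeds forward at 0.0031783.
Profit = 109,680,590.36 − 107,965,391.46 = BRL 1,715,199.

BRL 1,715,199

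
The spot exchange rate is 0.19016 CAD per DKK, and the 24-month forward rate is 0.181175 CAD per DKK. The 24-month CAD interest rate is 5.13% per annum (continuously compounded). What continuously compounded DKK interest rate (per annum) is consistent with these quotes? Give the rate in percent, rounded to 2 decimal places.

7.55%

T = 2 years.
F/S = 0.181175/0.19016 = 0.9527503 = (growth of CAD) / (growth of DKK).
The CAD side grows by e^(0.0513×2) = 1.1080481.
So the DKK growth factor = 1.1629995.
r = ln(1.1629995)/2 = 0.075501 → 7.55%.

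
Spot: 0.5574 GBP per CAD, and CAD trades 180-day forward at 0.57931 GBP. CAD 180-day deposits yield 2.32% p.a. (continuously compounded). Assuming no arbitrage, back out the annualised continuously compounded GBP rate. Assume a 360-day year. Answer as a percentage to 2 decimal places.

10.03%

T = 180/360 years.
F/S = 0.57931/0.5574 = 1.0393075 = (growth of GBP) / (growth of CAD).
The CAD side grows by e^(0.0232×180/360) = 1.0116675.
That pins the GBP growth at 1.0514336.
Take logs: ln 1.0514336 / (180/360) = 0.100309, so 10.03%.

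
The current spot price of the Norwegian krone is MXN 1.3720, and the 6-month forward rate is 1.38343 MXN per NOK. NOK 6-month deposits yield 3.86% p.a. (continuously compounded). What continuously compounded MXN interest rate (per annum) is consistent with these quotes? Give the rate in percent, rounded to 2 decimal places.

5.52%

T = 6/12 years.
CIP gives F = S · g_MXN/g_NOK, so g_MXN/g_NOK = 1.38343/1.372 = 1.0083309.
NOK growth factor: e^(0.0386×6/12) = 1.0194874.
So the MXN growth factor = 1.0279806.
Take logs: ln 1.0279806 / (6/12) = 0.055193, so 5.52%.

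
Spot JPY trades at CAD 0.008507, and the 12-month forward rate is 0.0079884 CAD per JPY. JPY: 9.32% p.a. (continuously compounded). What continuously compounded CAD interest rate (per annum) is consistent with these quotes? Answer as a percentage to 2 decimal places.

3.03%

T = 1 year.
F/S = 0.0079884/0.008507 = 0.9390384 = (growth of CAD) / (growth of JPY).
The JPY side grows by e^(0.0932×1) = 1.0976812.
That pins the CAD growth at 1.0307648.
Take logs: ln 1.0307648 / 1 = 0.030301, so 3.03%.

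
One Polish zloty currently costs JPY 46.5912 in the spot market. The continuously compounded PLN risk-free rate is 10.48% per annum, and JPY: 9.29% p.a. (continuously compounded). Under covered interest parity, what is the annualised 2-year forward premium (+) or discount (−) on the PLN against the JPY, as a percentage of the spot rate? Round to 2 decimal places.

-1.18%

T = 2 years.
CIP forward (JPY per PLN) = 46.5912 × 1.2041814/1.2331847 = 45.4954205.
(F − S)/S ÷ T = (45.4954205 − 46.5912)/46.5912/2 = -0.011760 → -1.18%.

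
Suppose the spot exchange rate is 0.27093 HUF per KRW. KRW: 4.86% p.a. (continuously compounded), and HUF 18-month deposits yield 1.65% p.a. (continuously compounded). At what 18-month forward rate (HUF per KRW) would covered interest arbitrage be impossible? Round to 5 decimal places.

0.25819

T = 18/12 years.
HUF growth factor: e^(0.0165×18/12) = 1.0250588.
Growth of 1 KRW over T: e^(0.0486×18/12) = 1.075623.
So F = 0.27093 × 1.0250588 / 1.075623 = 0.2581938 (HUF/KRW).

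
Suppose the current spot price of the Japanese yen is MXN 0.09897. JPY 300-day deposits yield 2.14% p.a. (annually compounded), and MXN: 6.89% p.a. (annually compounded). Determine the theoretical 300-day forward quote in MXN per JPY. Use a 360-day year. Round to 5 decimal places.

0.10279

T = 300/360 years.
Growth of 1 MXN over T: (1 + 0.0689)^(300/360) = 1.0570955.
JPY accumulates by (1 + 0.0214)^(300/360) = 1.0178018.
CIP: F = S · (grow MXN)/(grow JPY) = 0.09897 × 1.0570955/1.0178018 = 0.1027909 MXN per JPY.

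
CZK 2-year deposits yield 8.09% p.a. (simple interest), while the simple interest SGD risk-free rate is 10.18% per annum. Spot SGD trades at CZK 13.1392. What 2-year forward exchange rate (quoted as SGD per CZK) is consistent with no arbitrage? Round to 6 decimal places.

0.078846

T = 2 years.
Growth of 1 CZK over T: 1 + 0.0809×2 = 1.161800.
SGD growth factor: 1 + 0.1018×2 = 1.203600.
Forward (CZK per SGD) = 13.1392 × 1.161800 / 1.203600 = 12.68289.
Quoted the other way: 1/12.68289 = 0.078846 SGD per CZK.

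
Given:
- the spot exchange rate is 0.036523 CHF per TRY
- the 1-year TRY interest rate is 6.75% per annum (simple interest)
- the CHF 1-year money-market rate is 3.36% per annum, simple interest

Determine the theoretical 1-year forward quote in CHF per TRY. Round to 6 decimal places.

T = 1 year.
CHF growth factor: 1 + 0.0336×1 = 1.033600.
TRY accumulates by 1 + 0.0675×1 = 1.067500.
CIP: F = S · (grow CHF)/(grow TRY) = 0.036523 × 1.033600/1.067500 = 0.03536316 CHF per TRY.

0.035363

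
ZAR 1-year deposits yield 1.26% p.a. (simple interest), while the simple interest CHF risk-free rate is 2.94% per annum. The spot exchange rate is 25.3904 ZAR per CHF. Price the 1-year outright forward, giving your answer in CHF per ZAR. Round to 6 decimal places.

T = 1 year.
ZAR growth factor: 1 + 0.0126×1 = 1.012600.
CHF accumulates by 1 + 0.0294×1 = 1.029400.
So F = 25.3904 × 1.012600 / 1.029400 = 24.97602 (ZAR/CHF).
Quoted the other way: 1/24.97602 = 0.040038 CHF per ZAR.

0.040038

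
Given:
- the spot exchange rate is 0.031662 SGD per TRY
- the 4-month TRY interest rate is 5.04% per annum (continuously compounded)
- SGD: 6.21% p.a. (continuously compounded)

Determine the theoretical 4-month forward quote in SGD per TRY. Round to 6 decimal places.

T = 4/12 years.
SGD growth factor: e^(0.0621×4/12) = 1.0209157.
Growth of 1 TRY over T: e^(0.0504×4/12) = 1.0169419.
Forward (SGD per TRY) = 0.031662 × 1.0209157 / 1.0169419 = 0.03178572.

0.031786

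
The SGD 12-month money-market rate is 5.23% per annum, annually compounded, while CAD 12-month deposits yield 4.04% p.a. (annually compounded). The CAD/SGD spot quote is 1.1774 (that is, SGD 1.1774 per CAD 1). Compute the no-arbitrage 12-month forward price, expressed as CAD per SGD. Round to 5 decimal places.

0.83972

T = 1 year.
Growth of 1 SGD over T: (1 + 0.0523)^1 = 1.052300.
Growth of 1 CAD over T: (1 + 0.0404)^1 = 1.040400.
So F = 1.1774 × 1.052300 / 1.040400 = 1.190867 (SGD/CAD).
Invert for CAD per SGD: 1 / 1.190867 = 0.83972.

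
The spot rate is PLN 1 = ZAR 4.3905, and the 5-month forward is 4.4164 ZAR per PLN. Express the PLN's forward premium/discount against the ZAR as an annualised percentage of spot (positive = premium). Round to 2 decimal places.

T = 5/12 years.
PLN trades forward at +0.58991% vs spot over the period.
Per annum: 0.0058991 / (5/12) = 0.014158 = 1.42%.

+1.42%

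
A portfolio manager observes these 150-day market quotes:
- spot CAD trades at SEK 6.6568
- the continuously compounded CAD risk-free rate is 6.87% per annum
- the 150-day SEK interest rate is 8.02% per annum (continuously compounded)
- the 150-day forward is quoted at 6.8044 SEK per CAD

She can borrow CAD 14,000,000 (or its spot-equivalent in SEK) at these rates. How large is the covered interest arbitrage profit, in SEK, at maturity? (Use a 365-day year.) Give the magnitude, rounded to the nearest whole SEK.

SEK 1,671,444

T = 150/365 years.
Route A — deposit CAD, sell forward: 14,000,000 × 1.0286352017 × 6.8044 = SEK 97,989,435.13.
Route B — convert at spot, deposit SEK: 14,000,000 × 6.6568 × 1.0335080654 = SEK 96,317,990.86.
The quoted forward overvalues CAD, so borrow SEK, buy CAD at spot, deposit the CAD at 6.87%, and sell the proceeds forward at 6.8044.
Arbitrage profit = |97,989,435.13 − 96,317,990.86| = SEK 1,671,444.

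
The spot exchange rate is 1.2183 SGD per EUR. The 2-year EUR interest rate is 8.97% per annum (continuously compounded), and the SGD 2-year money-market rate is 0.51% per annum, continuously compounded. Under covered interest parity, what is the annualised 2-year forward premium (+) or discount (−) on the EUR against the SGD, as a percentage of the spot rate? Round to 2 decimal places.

-7.78%

T = 2 years.
F = S · g_SGD/g_EUR = 1.2183 × 1.0102522/1.1964992 = 1.0286595.
Annualised premium = (F − S)/S × (1/T) = (1.0286595 − 1.2183)/1.2183 ÷ 2 = -7.78%.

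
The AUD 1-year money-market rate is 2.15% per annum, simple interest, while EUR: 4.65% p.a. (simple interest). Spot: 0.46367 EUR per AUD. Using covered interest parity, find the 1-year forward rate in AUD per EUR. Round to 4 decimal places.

T = 1 year.
Growth of 1 EUR over T: 1 + 0.0465×1 = 1.046500.
AUD growth factor: 1 + 0.0215×1 = 1.021500.
CIP: F = S · (grow EUR)/(grow AUD) = 0.46367 × 1.046500/1.021500 = 0.4750178 EUR per AUD.
Quoted the other way: 1/0.4750178 = 2.1052 AUD per EUR.

2.1052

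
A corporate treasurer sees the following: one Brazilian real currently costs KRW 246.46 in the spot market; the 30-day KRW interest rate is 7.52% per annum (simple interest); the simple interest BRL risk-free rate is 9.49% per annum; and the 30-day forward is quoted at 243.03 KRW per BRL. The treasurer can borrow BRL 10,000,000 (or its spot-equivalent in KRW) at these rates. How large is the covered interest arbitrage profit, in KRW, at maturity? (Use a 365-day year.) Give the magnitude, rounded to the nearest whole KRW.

T = 30/365 years.
Invest the BRL and cover forward: 10,000,000 × 1.007800 × 243.03 = KRW 2,449,256,340.00.
Convert at spot and invest in KRW: 10,000,000 × 246.46 × 1.006180821918 = KRW 2,479,833,253.70.
The quoted forward undervalues BRL, so borrow BRL, convert to KRW at spot, deposit the KRW at 7.52%, and buy BRL forward at 243.03 to cover the loan.
Profit = 2,479,833,253.70 − 2,449,256,340.00 = KRW 30,576,914.

KRW 30,576,914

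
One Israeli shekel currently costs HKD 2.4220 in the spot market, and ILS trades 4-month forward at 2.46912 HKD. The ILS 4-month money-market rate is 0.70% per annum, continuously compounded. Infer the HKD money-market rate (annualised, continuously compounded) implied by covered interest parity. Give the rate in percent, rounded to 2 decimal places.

T = 4/12 years.
By CIP, F/S equals the HKD-to-ILS growth ratio: 2.46912/2.422 = 1.0194550.
ILS growth factor: e^(0.0070×4/12) = 1.0023361.
So the HKD growth factor = 1.0218365.
r = ln(1.0218365)/(4/12) = 0.064804 → 6.48%.

6.48%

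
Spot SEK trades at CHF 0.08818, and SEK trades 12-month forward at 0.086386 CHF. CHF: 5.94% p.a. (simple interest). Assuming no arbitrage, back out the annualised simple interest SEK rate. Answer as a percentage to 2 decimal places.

T = 1 year.
By CIP, F/S equals the CHF-to-SEK growth ratio: 0.086386/0.08818 = 0.9796553.
CHF growth factor: 1 + 0.0594×1 = 1.059400.
Hence g_SEK = 1.0814008.
(1.0814008 − 1)/T = 0.081401, i.e. 8.14%.

8.14%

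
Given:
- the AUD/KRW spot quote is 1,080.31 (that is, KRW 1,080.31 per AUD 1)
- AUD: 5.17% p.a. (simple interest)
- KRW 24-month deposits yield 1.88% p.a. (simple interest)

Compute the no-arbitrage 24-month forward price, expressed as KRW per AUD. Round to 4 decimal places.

T = 2 years.
KRW accumulates by 1 + 0.0188×2 = 1.037600.
AUD accumulates by 1 + 0.0517×2 = 1.103400.
So F = 1080.31 × 1.037600 / 1.103400 = 1015.886946 (KRW/AUD).

1015.8869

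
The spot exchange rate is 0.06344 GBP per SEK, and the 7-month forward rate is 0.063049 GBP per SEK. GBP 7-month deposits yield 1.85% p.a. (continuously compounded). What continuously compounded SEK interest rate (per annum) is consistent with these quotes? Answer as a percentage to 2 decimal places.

2.91%

T = 7/12 years.
F/S = 0.063049/0.06344 = 0.9938367 = (growth of GBP) / (growth of SEK).
GBP growth factor: e^(0.0185×7/12) = 1.0108501.
Hence g_SEK = 1.0171189.
r = ln(1.0171189)/(7/12) = 0.029098 → 2.91%.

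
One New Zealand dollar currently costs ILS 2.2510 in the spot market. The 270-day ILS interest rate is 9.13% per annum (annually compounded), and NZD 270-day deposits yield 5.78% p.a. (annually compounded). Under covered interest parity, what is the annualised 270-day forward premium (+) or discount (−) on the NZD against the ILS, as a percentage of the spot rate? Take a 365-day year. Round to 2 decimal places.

T = 270/365 years.
F = S · g_ILS/g_NZD = 2.251 × 1.0667638/1.0424421 = 2.3035191.
(F − S)/S ÷ T = (2.3035191 − 2.251)/2.251/(270/365) = 0.031541 → 3.15%.

+3.15%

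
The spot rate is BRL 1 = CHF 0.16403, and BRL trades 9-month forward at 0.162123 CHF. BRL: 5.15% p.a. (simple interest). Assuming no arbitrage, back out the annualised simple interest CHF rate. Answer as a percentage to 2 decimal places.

T = 9/12 years.
CIP gives F = S · g_CHF/g_BRL, so g_CHF/g_BRL = 0.162123/0.16403 = 0.9883741.
The BRL side grows by 1 + 0.0515×9/12 = 1.038625.
So the CHF growth factor = 1.026550.
r = (1.026550 − 1)/(9/12) = 0.035400 → 3.54%.

3.54%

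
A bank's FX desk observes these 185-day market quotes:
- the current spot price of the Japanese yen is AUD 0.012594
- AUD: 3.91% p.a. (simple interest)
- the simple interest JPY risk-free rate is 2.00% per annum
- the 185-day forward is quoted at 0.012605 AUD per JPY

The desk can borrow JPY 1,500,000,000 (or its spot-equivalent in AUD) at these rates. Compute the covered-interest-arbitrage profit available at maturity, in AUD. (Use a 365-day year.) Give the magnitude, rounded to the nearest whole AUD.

T = 185/365 years.
Invest the JPY and cover forward: 1,500,000,000 × 1.0101369863 × 0.012605 = AUD 19,099,165.07.
Convert at spot and invest in AUD: 1,500,000,000 × 0.012594 × 1.0198178082 = AUD 19,265,378.21.
The quoted forward undervalues JPY, so borrow JPY, convert to AUD at spot, deposit the AUD at 3.91%, and buy JPY forward at 0.012605 to cover the loan.
Arbitrage profit = |19,099,165.07 − 19,265,378.21| = AUD 166,213.

AUD 166,213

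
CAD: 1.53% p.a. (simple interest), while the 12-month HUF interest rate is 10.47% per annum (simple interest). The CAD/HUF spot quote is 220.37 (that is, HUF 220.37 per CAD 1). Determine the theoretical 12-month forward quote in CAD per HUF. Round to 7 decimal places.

T = 1 year.
Growth of 1 HUF over T: 1 + 0.1047×1 = 1.104700.
CAD accumulates by 1 + 0.0153×1 = 1.015300.
So F = 220.37 × 1.104700 / 1.015300 = 239.7742 (HUF/CAD).
Invert for CAD per HUF: 1 / 239.7742 = 0.0041706.

0.0041706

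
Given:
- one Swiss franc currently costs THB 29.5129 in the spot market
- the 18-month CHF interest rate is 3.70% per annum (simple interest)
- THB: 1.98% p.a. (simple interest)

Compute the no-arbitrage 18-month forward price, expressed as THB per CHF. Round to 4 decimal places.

28.7915

T = 18/12 years.
THB accumulates by 1 + 0.0198×18/12 = 1.029700.
Growth of 1 CHF over T: 1 + 0.0370×18/12 = 1.055500.
CIP: F = S · (grow THB)/(grow CHF) = 29.5129 × 1.029700/1.055500 = 28.791505 THB per CHF.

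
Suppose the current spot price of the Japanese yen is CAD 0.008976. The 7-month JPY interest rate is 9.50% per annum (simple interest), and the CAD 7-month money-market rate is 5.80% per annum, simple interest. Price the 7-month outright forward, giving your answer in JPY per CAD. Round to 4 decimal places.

113.7341

T = 7/12 years.
CAD accumulates by 1 + 0.0580×7/12 = 1.033833333.
JPY accumulates by 1 + 0.0950×7/12 = 1.055416667.
So F = 0.008976 × 1.033833333 / 1.055416667 = 0.00879244026 (CAD/JPY).
Invert for JPY per CAD: 1 / 0.00879244026 = 113.7341.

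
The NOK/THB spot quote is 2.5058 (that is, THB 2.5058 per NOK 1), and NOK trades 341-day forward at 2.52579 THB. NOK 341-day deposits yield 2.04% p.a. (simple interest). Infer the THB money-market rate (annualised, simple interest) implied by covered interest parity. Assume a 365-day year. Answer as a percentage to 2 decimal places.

2.91%

T = 341/365 years.
By CIP, F/S equals the THB-to-NOK growth ratio: 2.52579/2.5058 = 1.0079775.
NOK growth factor: 1 + 0.0204×341/365 = 1.0190586.
That pins the THB growth at 1.0271881.
r = (1.0271881 − 1)/(341/365) = 0.029102 → 2.91%.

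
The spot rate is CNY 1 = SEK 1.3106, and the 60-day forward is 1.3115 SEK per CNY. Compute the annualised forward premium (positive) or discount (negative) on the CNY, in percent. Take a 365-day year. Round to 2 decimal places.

T = 60/365 years.
(F − S)/S = (1.3115 − 1.3106)/1.3106 = 0.0006867.
Annualise by dividing by T: 0.0006867 / (60/365) = 0.004177 → 0.42%.

+0.42%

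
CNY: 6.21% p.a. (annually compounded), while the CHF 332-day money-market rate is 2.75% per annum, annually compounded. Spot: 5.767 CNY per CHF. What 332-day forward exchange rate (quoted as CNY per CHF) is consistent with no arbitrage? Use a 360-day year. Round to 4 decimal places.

5.9459

T = 332/360 years.
Growth of 1 CNY over T: (1 + 0.0621)^(332/360) = 1.0571347.
CHF accumulates by (1 + 0.0275)^(332/360) = 1.0253343.
CIP: F = S · (grow CNY)/(grow CHF) = 5.767 × 1.0571347/1.0253343 = 5.945862 CNY per CHF.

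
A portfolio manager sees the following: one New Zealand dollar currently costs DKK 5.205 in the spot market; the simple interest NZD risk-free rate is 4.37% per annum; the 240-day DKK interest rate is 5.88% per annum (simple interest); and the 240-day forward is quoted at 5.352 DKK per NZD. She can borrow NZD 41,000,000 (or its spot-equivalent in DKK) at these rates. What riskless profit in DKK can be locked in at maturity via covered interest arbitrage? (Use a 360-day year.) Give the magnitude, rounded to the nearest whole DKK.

T = 240/360 years.
Keep in NZD, deliver into the forward: 41,000,000·1.02913333333·5.352 = DKK 225,824,785.60.
Swap to DKK now, deposit: 41,000,000·5.205·1.039200 = DKK 221,770,476.00.
The quoted forward overvalues NZD, so borrow DKK, buy NZD at spot, deposit the NZD at 4.37%, and sell the proceeds forward at 5.352.
Arbitrage profit = |225,824,785.60 − 221,770,476.00| = DKK 4,054,310.

DKK 4,054,310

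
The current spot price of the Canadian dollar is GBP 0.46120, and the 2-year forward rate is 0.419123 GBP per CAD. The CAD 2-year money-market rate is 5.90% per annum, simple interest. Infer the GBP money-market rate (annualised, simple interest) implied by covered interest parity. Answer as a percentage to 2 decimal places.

T = 2 years.
F/S = 0.419123/0.4612 = 0.9087663 = (growth of GBP) / (growth of CAD).
CAD growth factor: 1 + 0.0590×2 = 1.118000.
Hence g_GBP = 1.0160007.
r = (1.0160007 − 1)/2 = 0.008000 → 0.80%.

0.80%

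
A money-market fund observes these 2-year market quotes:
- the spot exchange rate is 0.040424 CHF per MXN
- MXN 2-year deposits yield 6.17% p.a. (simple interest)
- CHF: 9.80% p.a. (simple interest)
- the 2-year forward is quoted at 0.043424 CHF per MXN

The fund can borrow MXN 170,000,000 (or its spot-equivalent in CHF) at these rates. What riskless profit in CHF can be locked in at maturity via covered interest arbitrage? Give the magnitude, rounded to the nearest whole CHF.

CHF 74,021

T = 2 years.
Route A — deposit MXN, sell forward: 170,000,000 × 1.123400 × 0.043424 = CHF 8,293,028.67.
Route B — convert at spot, deposit CHF: 170,000,000 × 0.040424 × 1.196000 = CHF 8,219,007.68.
The quoted forward overvalues MXN, so borrow CHF, buy MXN at spot, deposit the MXN at 6.17%, and sell the proceeds forward at 0.043424.
The gap between the two covered legs is CHF 74,021.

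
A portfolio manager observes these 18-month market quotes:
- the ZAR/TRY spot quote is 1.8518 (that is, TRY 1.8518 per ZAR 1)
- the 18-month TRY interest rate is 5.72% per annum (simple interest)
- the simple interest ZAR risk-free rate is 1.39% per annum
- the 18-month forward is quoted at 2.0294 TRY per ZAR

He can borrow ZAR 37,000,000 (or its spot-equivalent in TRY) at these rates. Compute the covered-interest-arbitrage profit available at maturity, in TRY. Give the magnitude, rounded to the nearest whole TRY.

T = 18/12 years.
Route A — deposit ZAR, sell forward: 37,000,000 × 1.020850 × 2.0294 = TRY 76,653,380.63.
Route B — convert at spot, deposit TRY: 37,000,000 × 1.8518 × 1.085800 = TRY 74,395,324.28.
The quoted forward overvalues ZAR, so borrow TRY, buy ZAR at spot, deposit the ZAR at 1.39%, and sell the proceeds forward at 2.0294.
Arbitrage profit = |76,653,380.63 − 74,395,324.28| = TRY 2,258,056.

TRY 2,258,056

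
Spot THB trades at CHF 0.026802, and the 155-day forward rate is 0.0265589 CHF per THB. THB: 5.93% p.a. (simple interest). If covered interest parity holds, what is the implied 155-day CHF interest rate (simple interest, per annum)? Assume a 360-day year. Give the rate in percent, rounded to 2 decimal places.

3.77%

T = 155/360 years.
CIP gives F = S · g_CHF/g_THB, so g_CHF/g_THB = 0.0265589/0.026802 = 0.9909298.
The THB side grows by 1 + 0.0593×155/360 = 1.0255319.
So the CHF growth factor = 1.0162301.
(1.0162301 − 1)/T = 0.037696, i.e. 3.77%.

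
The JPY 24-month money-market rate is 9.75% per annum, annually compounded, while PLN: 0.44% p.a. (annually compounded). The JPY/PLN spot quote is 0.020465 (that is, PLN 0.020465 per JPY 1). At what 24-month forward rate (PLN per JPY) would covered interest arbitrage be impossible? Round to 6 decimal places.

0.017140

T = 2 years.
PLN growth factor: (1 + 0.0044)^2 = 1.0088194.
JPY accumulates by (1 + 0.0975)^2 = 1.2045062.
CIP: F = S · (grow PLN)/(grow JPY) = 0.020465 × 1.0088194/1.2045062 = 0.01714021 PLN per JPY.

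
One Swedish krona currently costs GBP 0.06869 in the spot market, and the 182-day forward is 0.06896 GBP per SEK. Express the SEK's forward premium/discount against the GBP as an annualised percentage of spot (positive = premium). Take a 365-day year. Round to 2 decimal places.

T = 182/365 years.
SEK trades forward at +0.39307% vs spot over the period.
×(1/T) gives 0.79% p.a.

+0.79%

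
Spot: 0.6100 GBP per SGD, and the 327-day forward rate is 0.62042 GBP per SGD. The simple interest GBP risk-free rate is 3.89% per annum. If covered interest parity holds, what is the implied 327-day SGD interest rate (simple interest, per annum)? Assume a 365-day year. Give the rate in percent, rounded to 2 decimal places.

1.95%

T = 327/365 years.
F/S = 0.62042/0.61 = 1.0170820 = (growth of GBP) / (growth of SGD).
The GBP side grows by 1 + 0.0389×327/365 = 1.0348501.
So the SGD growth factor = 1.0174697.
r = (1.0174697 − 1)/(327/365) = 0.019500 → 1.95%.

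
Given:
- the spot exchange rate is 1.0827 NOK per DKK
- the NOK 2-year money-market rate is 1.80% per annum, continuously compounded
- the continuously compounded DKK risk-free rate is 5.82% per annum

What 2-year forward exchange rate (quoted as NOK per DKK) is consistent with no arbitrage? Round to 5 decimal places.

T = 2 years.
NOK growth factor: e^(0.0180×2) = 1.0366558.
DKK accumulates by e^(0.0582×2) = 1.1234452.
So F = 1.0827 × 1.0366558 / 1.1234452 = 0.9990583 (NOK/DKK).

0.99906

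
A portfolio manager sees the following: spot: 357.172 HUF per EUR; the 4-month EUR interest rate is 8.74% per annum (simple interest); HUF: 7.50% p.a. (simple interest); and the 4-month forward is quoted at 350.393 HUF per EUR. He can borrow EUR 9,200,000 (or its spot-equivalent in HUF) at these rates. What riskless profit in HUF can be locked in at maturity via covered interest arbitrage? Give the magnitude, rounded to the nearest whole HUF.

T = 4/12 years.
Invest the EUR and cover forward: 9,200,000 × 1.029133333333 × 350.393 = HUF 3,317,530,267.81.
Convert at spot and invest in HUF: 9,200,000 × 357.172 × 1.025000 = HUF 3,368,131,960.00.
The quoted forward undervalues EUR, so borrow EUR, convert to HUF at spot, deposit the HUF at 7.50%, and buy EUR forward at 350.393 to cover the loan.
Profit = 3,368,131,960.00 − 3,317,530,267.81 = HUF 50,601,692.

HUF 50,601,692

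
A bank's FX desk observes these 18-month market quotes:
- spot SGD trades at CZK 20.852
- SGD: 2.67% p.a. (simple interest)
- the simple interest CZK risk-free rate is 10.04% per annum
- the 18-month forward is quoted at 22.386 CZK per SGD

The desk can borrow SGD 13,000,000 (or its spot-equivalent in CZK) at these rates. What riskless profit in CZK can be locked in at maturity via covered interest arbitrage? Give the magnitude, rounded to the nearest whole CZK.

CZK 9,226,775

T = 18/12 years.
Route A — deposit SGD, sell forward: 13,000,000 × 1.040050 × 22.386 = CZK 302,673,270.90.
Route B — convert at spot, deposit CZK: 13,000,000 × 20.852 × 1.150600 = CZK 311,900,045.60.
The quoted forward undervalues SGD, so borrow SGD, convert to CZK at spot, deposit the CZK at 10.04%, and buy SGD forward at 22.386 to cover the loan.
Arbitrage profit = |302,673,270.90 − 311,900,045.60| = CZK 9,226,775.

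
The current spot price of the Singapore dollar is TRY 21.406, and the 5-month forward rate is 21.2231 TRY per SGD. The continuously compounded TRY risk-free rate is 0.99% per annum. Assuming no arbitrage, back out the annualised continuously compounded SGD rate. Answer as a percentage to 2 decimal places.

T = 5/12 years.
By CIP, F/S equals the TRY-to-SGD growth ratio: 21.2231/21.406 = 0.9914557.
TRY growth factor: e^(0.0099×5/12) = 1.0041335.
So the SGD growth factor = 1.0127871.
r = ln(1.0127871)/(5/12) = 0.030494 → 3.05%.

3.05%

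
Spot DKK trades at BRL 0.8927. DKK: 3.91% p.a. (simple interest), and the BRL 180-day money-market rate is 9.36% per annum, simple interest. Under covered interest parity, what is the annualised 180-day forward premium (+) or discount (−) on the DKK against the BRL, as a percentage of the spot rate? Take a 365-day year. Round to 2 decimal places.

T = 180/365 years.
CIP forward (BRL per DKK) = 0.8927 × 1.0461589/1.0192822 = 0.9162389.
Annualised premium = (F − S)/S × (1/T) = (0.9162389 − 0.8927)/0.8927 ÷ (180/365) = 5.35%.

+5.35%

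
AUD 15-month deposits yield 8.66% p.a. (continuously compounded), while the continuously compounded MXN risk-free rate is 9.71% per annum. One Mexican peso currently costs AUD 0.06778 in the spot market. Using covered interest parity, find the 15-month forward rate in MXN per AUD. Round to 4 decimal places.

14.9485

T = 15/12 years.
AUD growth factor: e^(0.0866×15/12) = 1.11432629.
Growth of 1 MXN over T: e^(0.0971×15/12) = 1.12904823.
CIP: F = S · (grow AUD)/(grow MXN) = 0.06778 × 1.11432629/1.12904823 = 0.066896200 AUD per MXN.
Invert for MXN per AUD: 1 / 0.066896200 = 14.9485.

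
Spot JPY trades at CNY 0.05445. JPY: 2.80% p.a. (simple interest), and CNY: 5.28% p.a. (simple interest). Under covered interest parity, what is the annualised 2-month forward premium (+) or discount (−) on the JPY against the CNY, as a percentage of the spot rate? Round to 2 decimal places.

T = 2/12 years.
F = S · g_CNY/g_JPY = 0.05445 × 1.008800/1.0046667 = 0.05467401.
Annualised premium = (F − S)/S × (1/T) = (0.05467401 − 0.05445)/0.05445 ÷ (2/12) = 2.47%.

+2.47%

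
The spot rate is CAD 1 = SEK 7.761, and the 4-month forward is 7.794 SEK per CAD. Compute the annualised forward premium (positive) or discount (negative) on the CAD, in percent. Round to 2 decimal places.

T = 4/12 years.
(F − S)/S = (7.794 − 7.761)/7.761 = 0.0042520.
×(1/T) gives 1.28% p.a.

+1.28%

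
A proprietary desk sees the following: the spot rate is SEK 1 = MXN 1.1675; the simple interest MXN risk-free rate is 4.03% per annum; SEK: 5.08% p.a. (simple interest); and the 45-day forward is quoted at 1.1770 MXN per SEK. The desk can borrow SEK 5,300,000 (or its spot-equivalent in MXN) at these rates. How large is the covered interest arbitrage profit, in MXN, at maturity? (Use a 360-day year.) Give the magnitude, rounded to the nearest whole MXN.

MXN 58,791

T = 45/360 years.
Route A — deposit SEK, sell forward: 5,300,000 × 1.006350 × 1.1770 = MXN 6,277,711.94.
Route B — convert at spot, deposit MXN: 5,300,000 × 1.1675 × 1.0050375 = MXN 6,218,920.79.
The quoted forward overvalues SEK, so borrow MXN, buy SEK at spot, deposit the SEK at 5.08%, and sell the proceeds forward at 1.1770.
The gap between the two covered legs is MXN 58,791.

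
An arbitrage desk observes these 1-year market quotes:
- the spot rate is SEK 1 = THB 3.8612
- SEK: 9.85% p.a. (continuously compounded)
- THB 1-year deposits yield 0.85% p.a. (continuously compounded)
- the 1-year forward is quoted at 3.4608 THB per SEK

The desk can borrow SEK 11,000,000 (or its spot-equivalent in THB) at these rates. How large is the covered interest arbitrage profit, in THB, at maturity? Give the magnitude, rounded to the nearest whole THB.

THB 826,292

T = 1 year.
Keep in SEK, deliver into the forward: 11,000,000·1.1035144044·3.4608 = THB 42,009,469.16.
Swap to THB now, deposit: 11,000,000·3.8612·1.0085362276 = THB 42,835,760.90.
The quoted forward undervalues SEK, so borrow SEK, convert to THB at spot, deposit the THB at 0.85%, and buy SEK forward at 3.4608 to cover the loan.
The gap between the two covered legs is THB 826,292.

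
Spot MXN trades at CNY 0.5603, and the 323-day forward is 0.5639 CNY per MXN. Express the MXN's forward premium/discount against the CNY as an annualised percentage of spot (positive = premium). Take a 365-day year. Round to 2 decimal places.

+0.73%

T = 323/365 years.
MXN trades forward at +0.64251% vs spot over the period.
×(1/T) gives 0.73% p.a.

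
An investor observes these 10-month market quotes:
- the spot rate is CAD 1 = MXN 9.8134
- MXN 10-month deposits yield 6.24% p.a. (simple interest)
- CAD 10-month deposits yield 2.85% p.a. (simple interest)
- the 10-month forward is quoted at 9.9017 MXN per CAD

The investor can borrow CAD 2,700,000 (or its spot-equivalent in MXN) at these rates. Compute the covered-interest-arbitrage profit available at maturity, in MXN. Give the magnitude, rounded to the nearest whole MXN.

T = 10/12 years.
Route A — deposit CAD, sell forward: 2,700,000 × 1.023750 × 9.9017 = MXN 27,369,536.51.
Route B — convert at spot, deposit MXN: 2,700,000 × 9.8134 × 1.052000 = MXN 27,873,981.36.
The quoted forward undervalues CAD, so borrow CAD, convert to MXN at spot, deposit the MXN at 6.24%, and buy CAD forward at 9.9017 to cover the loan.
Arbitrage profit = |27,369,536.51 − 27,873,981.36| = MXN 504,445.

MXN 504,445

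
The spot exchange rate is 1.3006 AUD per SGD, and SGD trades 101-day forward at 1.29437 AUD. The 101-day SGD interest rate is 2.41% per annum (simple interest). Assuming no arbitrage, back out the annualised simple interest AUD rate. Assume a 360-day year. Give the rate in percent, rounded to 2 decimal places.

T = 101/360 years.
CIP gives F = S · g_AUD/g_SGD, so g_AUD/g_SGD = 1.29437/1.3006 = 0.9952099.
The SGD side grows by 1 + 0.0241×101/360 = 1.0067614.
That pins the AUD growth at 1.0019389.
(1.0019389 − 1)/T = 0.006911, i.e. 0.69%.

0.69%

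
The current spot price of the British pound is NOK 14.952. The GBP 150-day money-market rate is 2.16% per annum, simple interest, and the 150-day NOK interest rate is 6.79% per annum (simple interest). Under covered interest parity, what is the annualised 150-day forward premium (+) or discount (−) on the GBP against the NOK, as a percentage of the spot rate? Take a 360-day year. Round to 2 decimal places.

T = 150/360 years.
F = S · g_NOK/g_GBP = 14.952 × 1.0282917/1.009000 = 15.237877.
Annualised premium = (F − S)/S × (1/T) = (15.237877 − 14.952)/14.952 ÷ (150/360) = 4.59%.

+4.59%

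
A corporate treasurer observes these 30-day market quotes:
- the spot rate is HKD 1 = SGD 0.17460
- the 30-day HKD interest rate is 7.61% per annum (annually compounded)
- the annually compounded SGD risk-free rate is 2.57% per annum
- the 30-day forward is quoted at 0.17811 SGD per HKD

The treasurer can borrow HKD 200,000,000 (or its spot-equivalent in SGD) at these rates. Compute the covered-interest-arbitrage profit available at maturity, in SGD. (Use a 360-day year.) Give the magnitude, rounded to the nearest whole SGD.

T = 30/360 years.
Invest the HKD and cover forward: 200,000,000 × 1.0061306656 × 0.17811 = SGD 35,840,386.57.
Convert at spot and invest in SGD: 200,000,000 × 0.17460 × 1.0021168462 = SGD 34,993,920.27.
The quoted forward overvalues HKD, so borrow SGD, buy HKD at spot, deposit the HKD at 7.61%, and sell the proceeds forward at 0.17811.
Arbitrage profit = |35,840,386.57 − 34,993,920.27| = SGD 846,466.

SGD 846,466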